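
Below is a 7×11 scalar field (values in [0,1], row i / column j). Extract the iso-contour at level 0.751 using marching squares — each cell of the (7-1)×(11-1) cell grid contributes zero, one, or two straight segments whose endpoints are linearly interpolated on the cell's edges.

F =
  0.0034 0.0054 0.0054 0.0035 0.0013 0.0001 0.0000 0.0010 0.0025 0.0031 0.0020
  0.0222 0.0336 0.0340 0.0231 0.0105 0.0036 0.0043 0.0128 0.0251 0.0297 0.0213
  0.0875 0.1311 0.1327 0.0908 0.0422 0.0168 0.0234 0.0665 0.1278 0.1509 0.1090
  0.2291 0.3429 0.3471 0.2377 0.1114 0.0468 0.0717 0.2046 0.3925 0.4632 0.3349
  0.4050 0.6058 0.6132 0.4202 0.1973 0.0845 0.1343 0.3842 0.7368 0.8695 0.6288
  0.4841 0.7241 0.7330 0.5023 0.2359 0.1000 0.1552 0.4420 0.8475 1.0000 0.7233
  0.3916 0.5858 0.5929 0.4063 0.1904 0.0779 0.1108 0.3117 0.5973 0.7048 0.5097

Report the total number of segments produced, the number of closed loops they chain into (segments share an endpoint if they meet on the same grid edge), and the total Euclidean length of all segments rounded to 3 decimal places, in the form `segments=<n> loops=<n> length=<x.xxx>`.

segments=8 loops=1 length=6.449

cell (3,8): code 0100 → (3.708,9.000)–(4.000,8.107)
cell (3,9): code 1000 → (4.000,9.492)–(3.708,9.000)
cell (4,7): code 0100 → (4.128,8.000)–(5.000,7.762)
cell (4,8): code 1110 → (4.000,8.107)–(4.128,8.000)
cell (4,9): code 1001 → (5.000,9.900)–(4.000,9.492)
cell (5,7): code 0010 → (5.000,7.762)–(5.386,8.000)
cell (5,8): code 0011 → (5.386,8.000)–(5.843,9.000)
cell (5,9): code 0001 → (5.843,9.000)–(5.000,9.900)
total: 8 segments, chained into 1 closed loop(s), length Σ = 6.448596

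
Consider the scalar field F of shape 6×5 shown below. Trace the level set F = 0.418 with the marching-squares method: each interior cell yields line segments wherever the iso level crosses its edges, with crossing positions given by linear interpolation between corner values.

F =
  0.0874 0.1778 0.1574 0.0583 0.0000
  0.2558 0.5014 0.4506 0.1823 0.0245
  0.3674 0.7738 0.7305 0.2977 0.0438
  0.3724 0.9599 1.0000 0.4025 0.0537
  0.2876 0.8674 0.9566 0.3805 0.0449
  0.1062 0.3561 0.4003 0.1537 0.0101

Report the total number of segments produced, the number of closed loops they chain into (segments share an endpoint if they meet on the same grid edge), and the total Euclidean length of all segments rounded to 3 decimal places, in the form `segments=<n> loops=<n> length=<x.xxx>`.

cell (0,0): code 0100 → (0.742,1.000)–(1.000,0.660)
cell (0,1): code 1100 → (0.889,2.000)–(0.742,1.000)
cell (0,2): code 1000 → (1.000,2.122)–(0.889,2.000)
cell (1,0): code 0110 → (1.000,0.660)–(2.000,0.125)
cell (1,2): code 1001 → (2.000,2.722)–(1.000,2.122)
cell (2,0): code 0110 → (2.000,0.125)–(3.000,0.078)
cell (2,2): code 1001 → (3.000,2.974)–(2.000,2.722)
cell (3,0): code 0110 → (3.000,0.078)–(4.000,0.225)
cell (3,2): code 1001 → (4.000,2.935)–(3.000,2.974)
cell (4,0): code 0010 → (4.000,0.225)–(4.879,1.000)
cell (4,1): code 0011 → (4.879,1.000)–(4.968,2.000)
cell (4,2): code 0001 → (4.968,2.000)–(4.000,2.935)
total: 12 segments, chained into 1 closed loop(s), length Σ = 11.468369

segments=12 loops=1 length=11.468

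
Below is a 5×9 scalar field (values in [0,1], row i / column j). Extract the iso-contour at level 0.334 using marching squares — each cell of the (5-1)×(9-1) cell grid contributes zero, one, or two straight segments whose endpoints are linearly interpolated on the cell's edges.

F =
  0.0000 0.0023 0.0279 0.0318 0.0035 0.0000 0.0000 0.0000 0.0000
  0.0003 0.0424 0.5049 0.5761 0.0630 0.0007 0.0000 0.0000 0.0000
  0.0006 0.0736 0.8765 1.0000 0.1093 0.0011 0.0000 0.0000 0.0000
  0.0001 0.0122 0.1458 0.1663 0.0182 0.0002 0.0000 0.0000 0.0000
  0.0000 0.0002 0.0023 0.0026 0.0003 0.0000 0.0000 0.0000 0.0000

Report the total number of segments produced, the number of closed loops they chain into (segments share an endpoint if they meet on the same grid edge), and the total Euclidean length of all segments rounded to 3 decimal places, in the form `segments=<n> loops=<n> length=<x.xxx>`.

cell (0,1): code 0100 → (0.642,2.000)–(1.000,1.630)
cell (0,2): code 1100 → (0.555,3.000)–(0.642,2.000)
cell (0,3): code 1000 → (1.000,3.472)–(0.555,3.000)
cell (1,1): code 0110 → (1.000,1.630)–(2.000,1.324)
cell (1,3): code 1001 → (2.000,3.748)–(1.000,3.472)
cell (2,1): code 0010 → (2.000,1.324)–(2.742,2.000)
cell (2,2): code 0011 → (2.742,2.000)–(2.799,3.000)
cell (2,3): code 0001 → (2.799,3.000)–(2.000,3.748)
total: 8 segments, chained into 1 closed loop(s), length Σ = 7.349689

segments=8 loops=1 length=7.350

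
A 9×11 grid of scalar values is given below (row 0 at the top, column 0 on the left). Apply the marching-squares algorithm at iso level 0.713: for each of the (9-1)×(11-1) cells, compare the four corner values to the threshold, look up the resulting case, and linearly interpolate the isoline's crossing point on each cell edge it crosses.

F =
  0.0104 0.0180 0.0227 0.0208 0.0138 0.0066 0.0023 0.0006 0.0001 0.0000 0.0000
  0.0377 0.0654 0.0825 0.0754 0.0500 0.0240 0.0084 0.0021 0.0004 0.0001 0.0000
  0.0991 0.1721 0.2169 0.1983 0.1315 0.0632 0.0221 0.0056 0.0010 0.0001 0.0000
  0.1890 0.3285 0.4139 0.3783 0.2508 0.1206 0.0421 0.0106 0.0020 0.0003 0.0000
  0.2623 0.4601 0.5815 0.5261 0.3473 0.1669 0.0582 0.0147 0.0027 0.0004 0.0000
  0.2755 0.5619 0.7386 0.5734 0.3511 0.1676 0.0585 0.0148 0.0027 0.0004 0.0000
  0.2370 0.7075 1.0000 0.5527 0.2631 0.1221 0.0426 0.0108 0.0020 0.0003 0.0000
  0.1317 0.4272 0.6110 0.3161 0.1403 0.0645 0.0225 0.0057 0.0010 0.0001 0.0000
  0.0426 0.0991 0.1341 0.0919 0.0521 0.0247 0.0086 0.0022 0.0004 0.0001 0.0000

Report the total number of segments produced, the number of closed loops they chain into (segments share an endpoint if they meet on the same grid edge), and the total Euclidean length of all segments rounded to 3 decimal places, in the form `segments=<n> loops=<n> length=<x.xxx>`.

cell (4,1): code 0100 → (4.837,2.000)–(5.000,1.855)
cell (4,2): code 1000 → (5.000,2.155)–(4.837,2.000)
cell (5,1): code 0110 → (5.000,1.855)–(6.000,1.019)
cell (5,2): code 1001 → (6.000,2.642)–(5.000,2.155)
cell (6,1): code 0010 → (6.000,1.019)–(6.738,2.000)
cell (6,2): code 0001 → (6.738,2.000)–(6.000,2.642)
total: 6 segments, chained into 1 closed loop(s), length Σ = 5.064066

segments=6 loops=1 length=5.064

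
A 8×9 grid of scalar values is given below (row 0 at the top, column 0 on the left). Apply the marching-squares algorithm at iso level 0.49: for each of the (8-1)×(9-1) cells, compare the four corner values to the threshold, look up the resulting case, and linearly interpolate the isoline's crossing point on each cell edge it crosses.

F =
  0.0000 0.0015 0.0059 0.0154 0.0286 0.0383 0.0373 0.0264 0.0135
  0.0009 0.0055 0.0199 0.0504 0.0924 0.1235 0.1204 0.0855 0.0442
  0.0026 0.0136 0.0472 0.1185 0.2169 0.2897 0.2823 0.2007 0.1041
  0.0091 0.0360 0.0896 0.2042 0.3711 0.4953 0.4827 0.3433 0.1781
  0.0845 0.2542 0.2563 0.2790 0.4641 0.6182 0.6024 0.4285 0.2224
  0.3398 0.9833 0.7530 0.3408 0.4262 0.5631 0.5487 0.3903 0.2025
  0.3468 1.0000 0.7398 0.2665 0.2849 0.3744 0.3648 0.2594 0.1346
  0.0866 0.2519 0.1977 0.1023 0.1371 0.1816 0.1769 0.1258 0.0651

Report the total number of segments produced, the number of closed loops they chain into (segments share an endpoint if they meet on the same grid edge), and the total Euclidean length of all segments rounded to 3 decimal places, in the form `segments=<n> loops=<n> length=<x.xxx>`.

segments=18 loops=2 length=15.329

cell (2,4): code 0100 → (2.974,5.000)–(3.000,4.957)
cell (2,5): code 1000 → (3.000,5.421)–(2.974,5.000)
cell (3,4): code 0110 → (3.000,4.957)–(4.000,4.168)
cell (3,5): code 1101 → (3.061,6.000)–(3.000,5.421)
cell (3,6): code 1000 → (4.000,6.646)–(3.061,6.000)
cell (4,0): code 0100 → (4.323,1.000)–(5.000,0.233)
cell (4,1): code 1100 → (4.471,2.000)–(4.323,1.000)
cell (4,2): code 1000 → (5.000,2.638)–(4.471,2.000)
cell (4,4): code 0110 → (4.000,4.168)–(5.000,4.466)
cell (4,6): code 1001 → (5.000,6.371)–(4.000,6.646)
cell (5,0): code 0110 → (5.000,0.233)–(6.000,0.219)
cell (5,2): code 1001 → (6.000,2.528)–(5.000,2.638)
cell (5,4): code 0010 → (5.000,4.466)–(5.387,5.000)
cell (5,5): code 0011 → (5.387,5.000)–(5.319,6.000)
cell (5,6): code 0001 → (5.319,6.000)–(5.000,6.371)
cell (6,0): code 0010 → (6.000,0.219)–(6.682,1.000)
cell (6,1): code 0011 → (6.682,1.000)–(6.461,2.000)
cell (6,2): code 0001 → (6.461,2.000)–(6.000,2.528)
total: 18 segments, chained into 2 closed loop(s), length Σ = 15.329406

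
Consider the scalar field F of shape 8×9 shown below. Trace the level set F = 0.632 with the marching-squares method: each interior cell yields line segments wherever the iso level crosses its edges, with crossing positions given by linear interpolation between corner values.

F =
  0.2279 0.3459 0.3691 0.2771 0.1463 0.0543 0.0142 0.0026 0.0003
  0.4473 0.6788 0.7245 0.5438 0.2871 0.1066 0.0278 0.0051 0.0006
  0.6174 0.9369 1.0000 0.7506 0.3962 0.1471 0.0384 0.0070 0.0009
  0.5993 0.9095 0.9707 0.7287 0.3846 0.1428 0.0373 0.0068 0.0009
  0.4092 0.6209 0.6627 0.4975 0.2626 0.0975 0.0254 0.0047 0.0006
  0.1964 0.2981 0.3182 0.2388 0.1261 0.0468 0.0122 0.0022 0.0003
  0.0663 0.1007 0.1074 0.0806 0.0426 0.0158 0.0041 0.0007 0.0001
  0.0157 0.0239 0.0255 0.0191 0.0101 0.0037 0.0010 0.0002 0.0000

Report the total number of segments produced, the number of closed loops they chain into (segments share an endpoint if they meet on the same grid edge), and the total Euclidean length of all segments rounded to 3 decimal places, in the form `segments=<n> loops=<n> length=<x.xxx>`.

cell (0,0): code 0100 → (0.859,1.000)–(1.000,0.798)
cell (0,1): code 1100 → (0.740,2.000)–(0.859,1.000)
cell (0,2): code 1000 → (1.000,2.512)–(0.740,2.000)
cell (1,0): code 0110 → (1.000,0.798)–(2.000,0.046)
cell (1,2): code 1101 → (1.426,3.000)–(1.000,2.512)
cell (1,3): code 1000 → (2.000,3.335)–(1.426,3.000)
cell (2,0): code 0110 → (2.000,0.046)–(3.000,0.105)
cell (2,3): code 1001 → (3.000,3.281)–(2.000,3.335)
cell (3,0): code 0010 → (3.000,0.105)–(3.962,1.000)
cell (3,1): code 0111 → (3.962,1.000)–(4.000,1.266)
cell (3,2): code 1011 → (4.000,2.186)–(3.418,3.000)
cell (3,3): code 0001 → (3.418,3.000)–(3.000,3.281)
cell (4,1): code 0010 → (4.000,1.266)–(4.089,2.000)
cell (4,2): code 0001 → (4.089,2.000)–(4.000,2.186)
total: 14 segments, chained into 1 closed loop(s), length Σ = 10.426455

segments=14 loops=1 length=10.426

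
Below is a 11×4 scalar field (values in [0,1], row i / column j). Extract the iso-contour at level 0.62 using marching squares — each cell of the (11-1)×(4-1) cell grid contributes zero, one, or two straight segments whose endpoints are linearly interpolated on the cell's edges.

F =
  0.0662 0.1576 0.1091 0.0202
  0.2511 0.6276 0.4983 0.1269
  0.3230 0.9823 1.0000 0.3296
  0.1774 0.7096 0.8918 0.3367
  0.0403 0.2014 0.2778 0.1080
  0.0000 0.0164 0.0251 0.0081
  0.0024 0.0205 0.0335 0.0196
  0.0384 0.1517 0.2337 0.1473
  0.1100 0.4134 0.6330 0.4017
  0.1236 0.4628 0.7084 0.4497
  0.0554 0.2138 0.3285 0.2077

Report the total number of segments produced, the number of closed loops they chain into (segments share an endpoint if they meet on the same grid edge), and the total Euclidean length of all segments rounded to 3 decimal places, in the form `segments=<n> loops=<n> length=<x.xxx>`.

cell (0,0): code 0100 → (0.984,1.000)–(1.000,0.980)
cell (0,1): code 1000 → (1.000,1.059)–(0.984,1.000)
cell (1,0): code 0110 → (1.000,0.980)–(2.000,0.450)
cell (1,1): code 1101 → (1.243,2.000)–(1.000,1.059)
cell (1,2): code 1000 → (2.000,2.567)–(1.243,2.000)
cell (2,0): code 0110 → (2.000,0.450)–(3.000,0.832)
cell (2,2): code 1001 → (3.000,2.490)–(2.000,2.567)
cell (3,0): code 0010 → (3.000,0.832)–(3.176,1.000)
cell (3,1): code 0011 → (3.176,1.000)–(3.443,2.000)
cell (3,2): code 0001 → (3.443,2.000)–(3.000,2.490)
cell (7,1): code 0100 → (7.967,2.000)–(8.000,1.941)
cell (7,2): code 1000 → (8.000,2.056)–(7.967,2.000)
cell (8,1): code 0110 → (8.000,1.941)–(9.000,1.640)
cell (8,2): code 1001 → (9.000,2.342)–(8.000,2.056)
cell (9,1): code 0010 → (9.000,1.640)–(9.233,2.000)
cell (9,2): code 0001 → (9.233,2.000)–(9.000,2.342)
total: 16 segments, chained into 2 closed loop(s), length Σ = 10.206909

segments=16 loops=2 length=10.207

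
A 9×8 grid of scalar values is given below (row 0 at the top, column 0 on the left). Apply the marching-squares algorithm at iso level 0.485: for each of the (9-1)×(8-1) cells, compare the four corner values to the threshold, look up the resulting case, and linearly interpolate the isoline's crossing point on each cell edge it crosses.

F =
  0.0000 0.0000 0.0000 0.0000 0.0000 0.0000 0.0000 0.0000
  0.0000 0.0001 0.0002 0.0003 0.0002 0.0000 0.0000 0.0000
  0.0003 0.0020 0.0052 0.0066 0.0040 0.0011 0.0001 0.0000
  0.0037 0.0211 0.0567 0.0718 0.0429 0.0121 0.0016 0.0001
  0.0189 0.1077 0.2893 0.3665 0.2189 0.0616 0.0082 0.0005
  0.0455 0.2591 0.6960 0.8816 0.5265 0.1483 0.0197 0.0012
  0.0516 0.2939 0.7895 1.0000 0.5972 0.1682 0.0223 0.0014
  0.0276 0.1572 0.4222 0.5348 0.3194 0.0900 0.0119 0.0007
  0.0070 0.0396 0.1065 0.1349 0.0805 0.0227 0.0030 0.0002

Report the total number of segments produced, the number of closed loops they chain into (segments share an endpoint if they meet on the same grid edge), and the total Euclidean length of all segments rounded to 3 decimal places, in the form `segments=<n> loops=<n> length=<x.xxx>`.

segments=12 loops=1 length=8.910

cell (4,1): code 0100 → (4.481,2.000)–(5.000,1.517)
cell (4,2): code 1100 → (4.230,3.000)–(4.481,2.000)
cell (4,3): code 1100 → (4.865,4.000)–(4.230,3.000)
cell (4,4): code 1000 → (5.000,4.110)–(4.865,4.000)
cell (5,1): code 0110 → (5.000,1.517)–(6.000,1.386)
cell (5,4): code 1001 → (6.000,4.262)–(5.000,4.110)
cell (6,1): code 0010 → (6.000,1.386)–(6.829,2.000)
cell (6,2): code 0111 → (6.829,2.000)–(7.000,2.558)
cell (6,3): code 1011 → (7.000,3.231)–(6.404,4.000)
cell (6,4): code 0001 → (6.404,4.000)–(6.000,4.262)
cell (7,2): code 0010 → (7.000,2.558)–(7.125,3.000)
cell (7,3): code 0001 → (7.125,3.000)–(7.000,3.231)
total: 12 segments, chained into 1 closed loop(s), length Σ = 8.909724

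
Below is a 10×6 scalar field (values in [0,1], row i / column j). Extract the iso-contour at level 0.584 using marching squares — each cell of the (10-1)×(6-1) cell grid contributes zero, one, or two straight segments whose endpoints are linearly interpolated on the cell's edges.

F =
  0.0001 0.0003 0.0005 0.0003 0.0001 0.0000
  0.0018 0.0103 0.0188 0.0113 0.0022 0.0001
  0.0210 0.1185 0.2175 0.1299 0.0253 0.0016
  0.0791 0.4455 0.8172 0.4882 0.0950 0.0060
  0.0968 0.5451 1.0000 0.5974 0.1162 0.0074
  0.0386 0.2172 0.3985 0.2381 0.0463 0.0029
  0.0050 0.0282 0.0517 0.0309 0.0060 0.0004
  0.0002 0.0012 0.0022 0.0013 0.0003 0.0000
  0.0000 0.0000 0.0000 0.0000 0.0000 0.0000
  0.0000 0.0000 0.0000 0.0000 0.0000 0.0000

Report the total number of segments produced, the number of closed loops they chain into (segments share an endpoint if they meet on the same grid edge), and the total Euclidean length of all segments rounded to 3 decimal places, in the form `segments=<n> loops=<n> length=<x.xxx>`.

cell (2,1): code 0100 → (2.611,2.000)–(3.000,1.373)
cell (2,2): code 1000 → (3.000,2.709)–(2.611,2.000)
cell (3,1): code 0110 → (3.000,1.373)–(4.000,1.086)
cell (3,2): code 1101 → (3.877,3.000)–(3.000,2.709)
cell (3,3): code 1000 → (4.000,3.028)–(3.877,3.000)
cell (4,1): code 0010 → (4.000,1.086)–(4.692,2.000)
cell (4,2): code 0011 → (4.692,2.000)–(4.037,3.000)
cell (4,3): code 0001 → (4.037,3.000)–(4.000,3.028)
total: 8 segments, chained into 1 closed loop(s), length Σ = 6.025324

segments=8 loops=1 length=6.025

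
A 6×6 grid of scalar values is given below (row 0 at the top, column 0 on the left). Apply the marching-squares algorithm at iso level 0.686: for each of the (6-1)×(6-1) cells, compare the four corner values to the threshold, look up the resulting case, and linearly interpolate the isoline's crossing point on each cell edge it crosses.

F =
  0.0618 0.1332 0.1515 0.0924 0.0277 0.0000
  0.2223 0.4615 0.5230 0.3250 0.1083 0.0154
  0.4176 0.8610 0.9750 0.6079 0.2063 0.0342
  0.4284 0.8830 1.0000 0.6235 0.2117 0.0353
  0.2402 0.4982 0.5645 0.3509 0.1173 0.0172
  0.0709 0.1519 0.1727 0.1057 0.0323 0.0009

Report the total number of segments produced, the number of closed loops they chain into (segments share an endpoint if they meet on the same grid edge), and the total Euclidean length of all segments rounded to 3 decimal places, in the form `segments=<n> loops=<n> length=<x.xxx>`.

segments=8 loops=1 length=7.421

cell (1,0): code 0100 → (1.562,1.000)–(2.000,0.605)
cell (1,1): code 1100 → (1.361,2.000)–(1.562,1.000)
cell (1,2): code 1000 → (2.000,2.787)–(1.361,2.000)
cell (2,0): code 0110 → (2.000,0.605)–(3.000,0.567)
cell (2,2): code 1001 → (3.000,2.834)–(2.000,2.787)
cell (3,0): code 0010 → (3.000,0.567)–(3.512,1.000)
cell (3,1): code 0011 → (3.512,1.000)–(3.721,2.000)
cell (3,2): code 0001 → (3.721,2.000)–(3.000,2.834)
total: 8 segments, chained into 1 closed loop(s), length Σ = 7.420525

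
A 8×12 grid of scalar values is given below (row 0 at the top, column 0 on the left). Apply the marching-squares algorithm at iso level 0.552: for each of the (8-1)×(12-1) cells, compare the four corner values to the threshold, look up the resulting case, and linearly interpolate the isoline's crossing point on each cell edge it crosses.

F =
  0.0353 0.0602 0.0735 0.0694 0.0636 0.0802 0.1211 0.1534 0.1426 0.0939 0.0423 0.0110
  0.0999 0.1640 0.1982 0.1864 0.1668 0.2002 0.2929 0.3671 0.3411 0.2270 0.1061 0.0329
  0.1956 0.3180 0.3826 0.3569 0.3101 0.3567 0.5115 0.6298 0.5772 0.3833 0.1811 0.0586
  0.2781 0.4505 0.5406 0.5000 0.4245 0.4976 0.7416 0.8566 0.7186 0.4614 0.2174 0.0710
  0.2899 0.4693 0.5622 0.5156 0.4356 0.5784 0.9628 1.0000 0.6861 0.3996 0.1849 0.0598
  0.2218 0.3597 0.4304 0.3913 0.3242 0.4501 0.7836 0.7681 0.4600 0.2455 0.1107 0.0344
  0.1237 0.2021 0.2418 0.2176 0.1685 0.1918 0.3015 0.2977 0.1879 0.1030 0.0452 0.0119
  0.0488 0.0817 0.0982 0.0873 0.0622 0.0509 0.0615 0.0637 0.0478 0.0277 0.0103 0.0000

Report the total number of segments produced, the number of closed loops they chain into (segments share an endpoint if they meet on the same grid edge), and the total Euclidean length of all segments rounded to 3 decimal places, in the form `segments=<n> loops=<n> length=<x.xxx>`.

cell (1,6): code 0100 → (1.704,7.000)–(2.000,6.342)
cell (1,7): code 1100 → (1.893,8.000)–(1.704,7.000)
cell (1,8): code 1000 → (2.000,8.130)–(1.893,8.000)
cell (2,5): code 0100 → (2.176,6.000)–(3.000,5.223)
cell (2,6): code 1110 → (2.000,6.342)–(2.176,6.000)
cell (2,8): code 1001 → (3.000,8.648)–(2.000,8.130)
cell (3,1): code 0100 → (3.528,2.000)–(4.000,1.890)
cell (3,2): code 1000 → (4.000,2.219)–(3.528,2.000)
cell (3,4): code 0100 → (3.673,5.000)–(4.000,4.815)
cell (3,5): code 1110 → (3.000,5.223)–(3.673,5.000)
cell (3,8): code 1001 → (4.000,8.468)–(3.000,8.648)
cell (4,1): code 0010 → (4.000,1.890)–(4.077,2.000)
cell (4,2): code 0001 → (4.077,2.000)–(4.000,2.219)
cell (4,4): code 0010 → (4.000,4.815)–(4.206,5.000)
cell (4,5): code 0111 → (4.206,5.000)–(5.000,5.306)
cell (4,7): code 1011 → (5.000,7.701)–(4.593,8.000)
cell (4,8): code 0001 → (4.593,8.000)–(4.000,8.468)
cell (5,5): code 0010 → (5.000,5.306)–(5.480,6.000)
cell (5,6): code 0011 → (5.480,6.000)–(5.459,7.000)
cell (5,7): code 0001 → (5.459,7.000)–(5.000,7.701)
total: 20 segments, chained into 2 closed loop(s), length Σ = 13.094239

segments=20 loops=2 length=13.094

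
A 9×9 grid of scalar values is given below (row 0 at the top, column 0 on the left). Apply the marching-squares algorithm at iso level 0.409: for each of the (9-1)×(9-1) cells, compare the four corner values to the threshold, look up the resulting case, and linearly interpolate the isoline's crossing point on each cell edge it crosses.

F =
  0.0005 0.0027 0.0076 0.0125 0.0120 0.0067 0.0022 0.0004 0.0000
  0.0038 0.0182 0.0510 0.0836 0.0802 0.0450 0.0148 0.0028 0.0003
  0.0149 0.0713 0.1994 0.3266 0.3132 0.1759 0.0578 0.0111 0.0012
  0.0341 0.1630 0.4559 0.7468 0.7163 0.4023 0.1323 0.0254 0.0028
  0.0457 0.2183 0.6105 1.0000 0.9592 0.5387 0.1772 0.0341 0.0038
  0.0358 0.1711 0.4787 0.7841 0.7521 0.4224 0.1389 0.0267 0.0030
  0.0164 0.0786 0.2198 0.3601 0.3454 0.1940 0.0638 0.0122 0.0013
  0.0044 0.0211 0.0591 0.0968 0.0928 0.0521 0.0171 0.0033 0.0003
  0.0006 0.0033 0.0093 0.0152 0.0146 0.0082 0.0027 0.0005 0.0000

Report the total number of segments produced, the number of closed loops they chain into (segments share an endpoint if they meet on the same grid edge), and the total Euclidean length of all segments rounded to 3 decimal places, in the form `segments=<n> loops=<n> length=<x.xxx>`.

segments=14 loops=1 length=11.754

cell (2,1): code 0100 → (2.817,2.000)–(3.000,1.840)
cell (2,2): code 1100 → (2.196,3.000)–(2.817,2.000)
cell (2,3): code 1100 → (2.238,4.000)–(2.196,3.000)
cell (2,4): code 1000 → (3.000,4.979)–(2.238,4.000)
cell (3,1): code 0110 → (3.000,1.840)–(4.000,1.486)
cell (3,4): code 1101 → (3.049,5.000)–(3.000,4.979)
cell (3,5): code 1000 → (4.000,5.359)–(3.049,5.000)
cell (4,1): code 0110 → (4.000,1.486)–(5.000,1.773)
cell (4,5): code 1001 → (5.000,5.047)–(4.000,5.359)
cell (5,1): code 0010 → (5.000,1.773)–(5.269,2.000)
cell (5,2): code 0011 → (5.269,2.000)–(5.885,3.000)
cell (5,3): code 0011 → (5.885,3.000)–(5.844,4.000)
cell (5,4): code 0011 → (5.844,4.000)–(5.059,5.000)
cell (5,5): code 0001 → (5.059,5.000)–(5.000,5.047)
total: 14 segments, chained into 1 closed loop(s), length Σ = 11.753552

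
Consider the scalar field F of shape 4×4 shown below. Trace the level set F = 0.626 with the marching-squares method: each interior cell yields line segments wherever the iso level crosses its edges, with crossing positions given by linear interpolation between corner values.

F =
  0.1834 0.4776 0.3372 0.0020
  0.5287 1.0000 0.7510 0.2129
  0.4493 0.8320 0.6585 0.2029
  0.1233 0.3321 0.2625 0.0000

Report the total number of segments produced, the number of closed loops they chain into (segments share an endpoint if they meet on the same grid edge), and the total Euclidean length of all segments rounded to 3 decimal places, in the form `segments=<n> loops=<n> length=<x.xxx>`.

segments=8 loops=1 length=6.417

cell (0,0): code 0100 → (0.284,1.000)–(1.000,0.206)
cell (0,1): code 1100 → (0.698,2.000)–(0.284,1.000)
cell (0,2): code 1000 → (1.000,2.232)–(0.698,2.000)
cell (1,0): code 0110 → (1.000,0.206)–(2.000,0.462)
cell (1,2): code 1001 → (2.000,2.071)–(1.000,2.232)
cell (2,0): code 0010 → (2.000,0.462)–(2.412,1.000)
cell (2,1): code 0011 → (2.412,1.000)–(2.082,2.000)
cell (2,2): code 0001 → (2.082,2.000)–(2.000,2.071)
total: 8 segments, chained into 1 closed loop(s), length Σ = 6.416725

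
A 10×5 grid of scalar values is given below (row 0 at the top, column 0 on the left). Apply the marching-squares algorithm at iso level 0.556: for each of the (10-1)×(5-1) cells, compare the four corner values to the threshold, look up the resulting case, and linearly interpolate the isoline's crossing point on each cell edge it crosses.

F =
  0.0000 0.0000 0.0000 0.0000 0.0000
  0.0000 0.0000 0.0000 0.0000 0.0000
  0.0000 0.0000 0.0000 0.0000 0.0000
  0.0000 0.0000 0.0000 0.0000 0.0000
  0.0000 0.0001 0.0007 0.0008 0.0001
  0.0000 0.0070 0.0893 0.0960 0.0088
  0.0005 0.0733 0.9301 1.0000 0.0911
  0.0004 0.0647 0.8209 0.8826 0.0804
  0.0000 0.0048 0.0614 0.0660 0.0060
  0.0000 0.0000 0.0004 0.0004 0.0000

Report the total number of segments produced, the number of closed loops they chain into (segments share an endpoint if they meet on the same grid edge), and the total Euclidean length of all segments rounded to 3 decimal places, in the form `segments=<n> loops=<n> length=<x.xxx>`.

cell (5,1): code 0100 → (5.555,2.000)–(6.000,1.563)
cell (5,2): code 1100 → (5.509,3.000)–(5.555,2.000)
cell (5,3): code 1000 → (6.000,3.489)–(5.509,3.000)
cell (6,1): code 0110 → (6.000,1.563)–(7.000,1.650)
cell (6,3): code 1001 → (7.000,3.407)–(6.000,3.489)
cell (7,1): code 0010 → (7.000,1.650)–(7.349,2.000)
cell (7,2): code 0011 → (7.349,2.000)–(7.400,3.000)
cell (7,3): code 0001 → (7.400,3.000)–(7.000,3.407)
total: 8 segments, chained into 1 closed loop(s), length Σ = 6.390550

segments=8 loops=1 length=6.391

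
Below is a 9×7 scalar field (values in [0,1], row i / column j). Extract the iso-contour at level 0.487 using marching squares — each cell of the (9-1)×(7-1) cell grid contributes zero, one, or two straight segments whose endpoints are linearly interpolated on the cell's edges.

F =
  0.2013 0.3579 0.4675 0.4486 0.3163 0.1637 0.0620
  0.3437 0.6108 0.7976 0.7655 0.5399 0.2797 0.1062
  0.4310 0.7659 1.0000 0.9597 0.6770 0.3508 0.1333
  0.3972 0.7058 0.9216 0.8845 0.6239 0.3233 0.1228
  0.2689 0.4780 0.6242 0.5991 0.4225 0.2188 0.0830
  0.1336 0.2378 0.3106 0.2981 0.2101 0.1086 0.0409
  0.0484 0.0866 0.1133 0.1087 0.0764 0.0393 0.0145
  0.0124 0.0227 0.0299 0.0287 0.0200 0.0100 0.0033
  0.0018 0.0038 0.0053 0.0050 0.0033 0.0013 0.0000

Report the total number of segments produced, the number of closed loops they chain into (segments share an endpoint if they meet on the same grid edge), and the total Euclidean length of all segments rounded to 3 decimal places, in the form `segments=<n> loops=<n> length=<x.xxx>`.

cell (0,0): code 0100 → (0.510,1.000)–(1.000,0.537)
cell (0,1): code 1100 → (0.059,2.000)–(0.510,1.000)
cell (0,2): code 1100 → (0.121,3.000)–(0.059,2.000)
cell (0,3): code 1100 → (0.763,4.000)–(0.121,3.000)
cell (0,4): code 1000 → (1.000,4.203)–(0.763,4.000)
cell (1,0): code 0110 → (1.000,0.537)–(2.000,0.167)
cell (1,4): code 1001 → (2.000,4.582)–(1.000,4.203)
cell (2,0): code 0110 → (2.000,0.167)–(3.000,0.291)
cell (2,4): code 1001 → (3.000,4.455)–(2.000,4.582)
cell (3,0): code 0010 → (3.000,0.291)–(3.960,1.000)
cell (3,1): code 0111 → (3.960,1.000)–(4.000,1.062)
cell (3,3): code 1011 → (4.000,3.635)–(3.680,4.000)
cell (3,4): code 0001 → (3.680,4.000)–(3.000,4.455)
cell (4,1): code 0010 → (4.000,1.062)–(4.438,2.000)
cell (4,2): code 0011 → (4.438,2.000)–(4.372,3.000)
cell (4,3): code 0001 → (4.372,3.000)–(4.000,3.635)
total: 16 segments, chained into 1 closed loop(s), length Σ = 13.769209

segments=16 loops=1 length=13.769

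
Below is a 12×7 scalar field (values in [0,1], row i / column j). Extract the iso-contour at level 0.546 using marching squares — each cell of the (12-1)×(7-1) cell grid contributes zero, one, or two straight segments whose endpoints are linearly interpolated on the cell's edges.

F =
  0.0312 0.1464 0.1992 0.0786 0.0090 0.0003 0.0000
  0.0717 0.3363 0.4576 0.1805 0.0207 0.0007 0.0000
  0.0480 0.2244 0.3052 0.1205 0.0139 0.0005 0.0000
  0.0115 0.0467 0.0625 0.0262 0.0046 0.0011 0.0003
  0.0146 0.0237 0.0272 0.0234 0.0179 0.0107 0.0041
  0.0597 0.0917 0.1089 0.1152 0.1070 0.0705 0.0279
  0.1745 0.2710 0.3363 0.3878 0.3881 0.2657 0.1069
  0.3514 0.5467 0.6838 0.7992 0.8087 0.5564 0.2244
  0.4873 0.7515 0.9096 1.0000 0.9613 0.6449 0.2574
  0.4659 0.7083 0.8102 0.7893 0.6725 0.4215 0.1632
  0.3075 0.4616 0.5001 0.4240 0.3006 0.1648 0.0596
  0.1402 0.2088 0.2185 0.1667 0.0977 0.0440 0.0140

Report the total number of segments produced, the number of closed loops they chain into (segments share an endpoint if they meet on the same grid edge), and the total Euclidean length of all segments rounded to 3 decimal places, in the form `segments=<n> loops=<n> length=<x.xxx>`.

segments=16 loops=1 length=13.498

cell (6,0): code 0100 → (6.997,1.000)–(7.000,0.996)
cell (6,1): code 1100 → (6.603,2.000)–(6.997,1.000)
cell (6,2): code 1100 → (6.385,3.000)–(6.603,2.000)
cell (6,3): code 1100 → (6.375,4.000)–(6.385,3.000)
cell (6,4): code 1100 → (6.964,5.000)–(6.375,4.000)
cell (6,5): code 1000 → (7.000,5.031)–(6.964,5.000)
cell (7,0): code 0110 → (7.000,0.996)–(8.000,0.222)
cell (7,5): code 1001 → (8.000,5.255)–(7.000,5.031)
cell (8,0): code 0110 → (8.000,0.222)–(9.000,0.330)
cell (8,4): code 1011 → (9.000,4.504)–(8.443,5.000)
cell (8,5): code 0001 → (8.443,5.000)–(8.000,5.255)
cell (9,0): code 0010 → (9.000,0.330)–(9.658,1.000)
cell (9,1): code 0011 → (9.658,1.000)–(9.852,2.000)
cell (9,2): code 0011 → (9.852,2.000)–(9.666,3.000)
cell (9,3): code 0011 → (9.666,3.000)–(9.340,4.000)
cell (9,4): code 0001 → (9.340,4.000)–(9.000,4.504)
total: 16 segments, chained into 1 closed loop(s), length Σ = 13.497594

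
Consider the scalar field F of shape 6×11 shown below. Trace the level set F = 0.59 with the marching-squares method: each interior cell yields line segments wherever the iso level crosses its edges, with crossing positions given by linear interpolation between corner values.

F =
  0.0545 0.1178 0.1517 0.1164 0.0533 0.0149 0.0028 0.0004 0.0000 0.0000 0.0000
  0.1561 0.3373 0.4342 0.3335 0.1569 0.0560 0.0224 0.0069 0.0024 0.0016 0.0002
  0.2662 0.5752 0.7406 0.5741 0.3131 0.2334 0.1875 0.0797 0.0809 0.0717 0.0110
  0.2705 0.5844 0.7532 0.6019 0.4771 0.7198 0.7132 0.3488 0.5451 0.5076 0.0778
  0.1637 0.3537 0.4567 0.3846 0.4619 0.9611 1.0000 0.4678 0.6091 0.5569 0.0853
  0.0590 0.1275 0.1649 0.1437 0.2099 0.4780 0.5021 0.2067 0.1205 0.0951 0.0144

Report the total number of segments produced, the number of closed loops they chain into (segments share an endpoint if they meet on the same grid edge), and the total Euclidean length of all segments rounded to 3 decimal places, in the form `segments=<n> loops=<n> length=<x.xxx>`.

segments=20 loops=3 length=15.050

cell (1,1): code 0100 → (1.508,2.000)–(2.000,1.089)
cell (1,2): code 1000 → (2.000,2.905)–(1.508,2.000)
cell (2,1): code 0110 → (2.000,1.089)–(3.000,1.033)
cell (2,2): code 1101 → (2.572,3.000)–(2.000,2.905)
cell (2,3): code 1000 → (3.000,3.095)–(2.572,3.000)
cell (2,4): code 0100 → (2.733,5.000)–(3.000,4.465)
cell (2,5): code 1100 → (2.766,6.000)–(2.733,5.000)
cell (2,6): code 1000 → (3.000,6.338)–(2.766,6.000)
cell (3,1): code 0010 → (3.000,1.033)–(3.550,2.000)
cell (3,2): code 0011 → (3.550,2.000)–(3.055,3.000)
cell (3,3): code 0001 → (3.055,3.000)–(3.000,3.095)
cell (3,4): code 0110 → (3.000,4.465)–(4.000,4.257)
cell (3,6): code 1001 → (4.000,6.770)–(3.000,6.338)
cell (3,7): code 0100 → (3.702,8.000)–(4.000,7.865)
cell (3,8): code 1000 → (4.000,8.366)–(3.702,8.000)
cell (4,4): code 0010 → (4.000,4.257)–(4.768,5.000)
cell (4,5): code 0011 → (4.768,5.000)–(4.823,6.000)
cell (4,6): code 0001 → (4.823,6.000)–(4.000,6.770)
cell (4,7): code 0010 → (4.000,7.865)–(4.039,8.000)
cell (4,8): code 0001 → (4.039,8.000)–(4.000,8.366)
total: 20 segments, chained into 3 closed loop(s), length Σ = 15.049910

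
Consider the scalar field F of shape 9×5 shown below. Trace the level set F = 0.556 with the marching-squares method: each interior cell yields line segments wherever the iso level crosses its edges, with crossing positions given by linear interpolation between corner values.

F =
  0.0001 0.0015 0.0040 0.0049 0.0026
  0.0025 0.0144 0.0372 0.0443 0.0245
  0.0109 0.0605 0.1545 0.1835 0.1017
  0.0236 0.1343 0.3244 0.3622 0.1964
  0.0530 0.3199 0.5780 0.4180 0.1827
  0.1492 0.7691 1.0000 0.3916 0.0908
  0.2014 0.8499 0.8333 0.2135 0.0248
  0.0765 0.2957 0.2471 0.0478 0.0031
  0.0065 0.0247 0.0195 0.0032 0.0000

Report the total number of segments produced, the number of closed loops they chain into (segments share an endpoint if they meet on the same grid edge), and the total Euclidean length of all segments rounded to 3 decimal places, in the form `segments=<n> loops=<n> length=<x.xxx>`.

segments=10 loops=1 length=7.483

cell (3,1): code 0100 → (3.913,2.000)–(4.000,1.915)
cell (3,2): code 1000 → (4.000,2.137)–(3.913,2.000)
cell (4,0): code 0100 → (4.526,1.000)–(5.000,0.656)
cell (4,1): code 1110 → (4.000,1.915)–(4.526,1.000)
cell (4,2): code 1001 → (5.000,2.730)–(4.000,2.137)
cell (5,0): code 0110 → (5.000,0.656)–(6.000,0.547)
cell (5,2): code 1001 → (6.000,2.447)–(5.000,2.730)
cell (6,0): code 0010 → (6.000,0.547)–(6.530,1.000)
cell (6,1): code 0011 → (6.530,1.000)–(6.473,2.000)
cell (6,2): code 0001 → (6.473,2.000)–(6.000,2.447)
total: 10 segments, chained into 1 closed loop(s), length Σ = 7.482710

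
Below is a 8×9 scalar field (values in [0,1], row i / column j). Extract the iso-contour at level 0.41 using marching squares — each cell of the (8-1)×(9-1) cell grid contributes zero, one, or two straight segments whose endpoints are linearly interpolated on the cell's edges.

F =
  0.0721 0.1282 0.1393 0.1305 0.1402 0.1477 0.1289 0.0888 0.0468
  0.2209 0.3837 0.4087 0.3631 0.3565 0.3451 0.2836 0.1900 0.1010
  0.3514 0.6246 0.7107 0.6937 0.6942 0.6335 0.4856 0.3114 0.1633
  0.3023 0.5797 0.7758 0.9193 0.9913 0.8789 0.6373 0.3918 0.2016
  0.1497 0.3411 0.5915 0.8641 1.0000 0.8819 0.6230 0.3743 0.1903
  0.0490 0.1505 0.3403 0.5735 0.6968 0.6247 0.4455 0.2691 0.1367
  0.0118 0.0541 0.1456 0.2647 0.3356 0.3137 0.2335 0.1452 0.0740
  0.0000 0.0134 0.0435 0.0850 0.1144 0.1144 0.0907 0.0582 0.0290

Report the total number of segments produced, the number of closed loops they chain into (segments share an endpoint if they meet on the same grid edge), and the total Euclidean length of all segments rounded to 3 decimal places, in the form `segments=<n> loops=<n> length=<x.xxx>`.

cell (1,0): code 0100 → (1.109,1.000)–(2.000,0.214)
cell (1,1): code 1100 → (1.004,2.000)–(1.109,1.000)
cell (1,2): code 1100 → (1.142,3.000)–(1.004,2.000)
cell (1,3): code 1100 → (1.158,4.000)–(1.142,3.000)
cell (1,4): code 1100 → (1.225,5.000)–(1.158,4.000)
cell (1,5): code 1100 → (1.626,6.000)–(1.225,5.000)
cell (1,6): code 1000 → (2.000,6.434)–(1.626,6.000)
cell (2,0): code 0110 → (2.000,0.214)–(3.000,0.388)
cell (2,6): code 1001 → (3.000,6.926)–(2.000,6.434)
cell (3,0): code 0010 → (3.000,0.388)–(3.711,1.000)
cell (3,1): code 0111 → (3.711,1.000)–(4.000,1.275)
cell (3,6): code 1001 → (4.000,6.856)–(3.000,6.926)
cell (4,1): code 0010 → (4.000,1.275)–(4.723,2.000)
cell (4,2): code 0111 → (4.723,2.000)–(5.000,2.299)
cell (4,6): code 1001 → (5.000,6.201)–(4.000,6.856)
cell (5,2): code 0010 → (5.000,2.299)–(5.529,3.000)
cell (5,3): code 0011 → (5.529,3.000)–(5.794,4.000)
cell (5,4): code 0011 → (5.794,4.000)–(5.690,5.000)
cell (5,5): code 0011 → (5.690,5.000)–(5.167,6.000)
cell (5,6): code 0001 → (5.167,6.000)–(5.000,6.201)
total: 20 segments, chained into 1 closed loop(s), length Σ = 18.259532

segments=20 loops=1 length=18.260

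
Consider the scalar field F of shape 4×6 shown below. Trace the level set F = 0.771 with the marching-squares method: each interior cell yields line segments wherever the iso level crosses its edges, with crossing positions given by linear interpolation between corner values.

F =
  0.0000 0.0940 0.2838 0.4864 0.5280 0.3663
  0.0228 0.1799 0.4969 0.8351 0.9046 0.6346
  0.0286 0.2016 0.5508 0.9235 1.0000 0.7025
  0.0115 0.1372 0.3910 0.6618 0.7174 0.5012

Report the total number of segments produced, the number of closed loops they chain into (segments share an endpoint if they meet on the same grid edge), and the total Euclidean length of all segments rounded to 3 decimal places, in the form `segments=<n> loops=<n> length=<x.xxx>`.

segments=8 loops=1 length=6.804

cell (0,2): code 0100 → (0.816,3.000)–(1.000,2.810)
cell (0,3): code 1100 → (0.645,4.000)–(0.816,3.000)
cell (0,4): code 1000 → (1.000,4.495)–(0.645,4.000)
cell (1,2): code 0110 → (1.000,2.810)–(2.000,2.591)
cell (1,4): code 1001 → (2.000,4.770)–(1.000,4.495)
cell (2,2): code 0010 → (2.000,2.591)–(2.583,3.000)
cell (2,3): code 0011 → (2.583,3.000)–(2.810,4.000)
cell (2,4): code 0001 → (2.810,4.000)–(2.000,4.770)
total: 8 segments, chained into 1 closed loop(s), length Σ = 6.803592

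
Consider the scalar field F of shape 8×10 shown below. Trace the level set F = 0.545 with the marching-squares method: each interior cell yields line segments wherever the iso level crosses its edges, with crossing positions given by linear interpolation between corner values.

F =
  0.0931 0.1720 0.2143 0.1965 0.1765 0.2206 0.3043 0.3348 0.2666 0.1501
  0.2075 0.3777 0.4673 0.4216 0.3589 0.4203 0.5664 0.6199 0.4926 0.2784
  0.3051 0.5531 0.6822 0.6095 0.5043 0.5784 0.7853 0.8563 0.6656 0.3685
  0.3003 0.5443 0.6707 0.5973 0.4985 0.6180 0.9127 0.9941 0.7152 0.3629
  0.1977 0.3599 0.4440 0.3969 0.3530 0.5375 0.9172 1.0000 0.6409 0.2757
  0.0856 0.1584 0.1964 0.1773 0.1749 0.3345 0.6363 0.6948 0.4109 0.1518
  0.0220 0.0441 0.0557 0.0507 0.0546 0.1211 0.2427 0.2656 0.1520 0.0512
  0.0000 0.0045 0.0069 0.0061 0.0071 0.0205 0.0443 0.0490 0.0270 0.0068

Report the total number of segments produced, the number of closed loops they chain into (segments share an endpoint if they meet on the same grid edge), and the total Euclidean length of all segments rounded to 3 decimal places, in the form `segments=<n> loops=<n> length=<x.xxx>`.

cell (0,5): code 0100 → (0.918,6.000)–(1.000,5.854)
cell (0,6): code 1100 → (0.737,7.000)–(0.918,6.000)
cell (0,7): code 1000 → (1.000,7.588)–(0.737,7.000)
cell (1,0): code 0100 → (1.954,1.000)–(2.000,0.967)
cell (1,1): code 1100 → (1.362,2.000)–(1.954,1.000)
cell (1,2): code 1100 → (1.657,3.000)–(1.362,2.000)
cell (1,3): code 1000 → (2.000,3.613)–(1.657,3.000)
cell (1,4): code 0100 → (1.789,5.000)–(2.000,4.549)
cell (1,5): code 1110 → (1.000,5.854)–(1.789,5.000)
cell (1,7): code 1101 → (1.303,8.000)–(1.000,7.588)
cell (1,8): code 1000 → (2.000,8.406)–(1.303,8.000)
cell (2,0): code 0010 → (2.000,0.967)–(2.920,1.000)
cell (2,1): code 0111 → (2.920,1.000)–(3.000,1.006)
cell (2,3): code 1001 → (3.000,3.529)–(2.000,3.613)
cell (2,4): code 0110 → (2.000,4.549)–(3.000,4.389)
cell (2,8): code 1001 → (3.000,8.483)–(2.000,8.406)
cell (3,1): code 0010 → (3.000,1.006)–(3.554,2.000)
cell (3,2): code 0011 → (3.554,2.000)–(3.261,3.000)
cell (3,3): code 0001 → (3.261,3.000)–(3.000,3.529)
cell (3,4): code 0010 → (3.000,4.389)–(3.907,5.000)
cell (3,5): code 0111 → (3.907,5.000)–(4.000,5.020)
cell (3,8): code 1001 → (4.000,8.263)–(3.000,8.483)
cell (4,5): code 0110 → (4.000,5.020)–(5.000,5.697)
cell (4,7): code 1011 → (5.000,7.528)–(4.417,8.000)
cell (4,8): code 0001 → (4.417,8.000)–(4.000,8.263)
cell (5,5): code 0010 → (5.000,5.697)–(5.232,6.000)
cell (5,6): code 0011 → (5.232,6.000)–(5.349,7.000)
cell (5,7): code 0001 → (5.349,7.000)–(5.000,7.528)
total: 28 segments, chained into 2 closed loop(s), length Σ = 21.245565

segments=28 loops=2 length=21.246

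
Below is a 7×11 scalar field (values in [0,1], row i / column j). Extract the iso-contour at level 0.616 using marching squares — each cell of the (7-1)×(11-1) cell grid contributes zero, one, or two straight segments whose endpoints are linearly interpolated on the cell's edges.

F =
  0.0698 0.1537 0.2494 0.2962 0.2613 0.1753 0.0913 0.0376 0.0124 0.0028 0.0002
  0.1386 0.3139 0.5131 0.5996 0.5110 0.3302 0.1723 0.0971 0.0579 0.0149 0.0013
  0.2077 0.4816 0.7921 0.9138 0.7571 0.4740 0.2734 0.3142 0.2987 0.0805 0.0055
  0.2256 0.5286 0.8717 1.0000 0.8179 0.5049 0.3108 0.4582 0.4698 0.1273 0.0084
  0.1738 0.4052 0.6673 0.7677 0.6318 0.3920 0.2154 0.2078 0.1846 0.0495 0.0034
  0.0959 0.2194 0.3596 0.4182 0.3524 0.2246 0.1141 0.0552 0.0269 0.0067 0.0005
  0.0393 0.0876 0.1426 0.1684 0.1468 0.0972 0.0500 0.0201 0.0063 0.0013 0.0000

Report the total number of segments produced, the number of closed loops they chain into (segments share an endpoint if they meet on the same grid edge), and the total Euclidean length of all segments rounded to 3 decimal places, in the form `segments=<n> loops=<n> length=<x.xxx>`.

segments=12 loops=1 length=10.496

cell (1,1): code 0100 → (1.369,2.000)–(2.000,1.433)
cell (1,2): code 1100 → (1.052,3.000)–(1.369,2.000)
cell (1,3): code 1100 → (1.427,4.000)–(1.052,3.000)
cell (1,4): code 1000 → (2.000,4.498)–(1.427,4.000)
cell (2,1): code 0110 → (2.000,1.433)–(3.000,1.255)
cell (2,4): code 1001 → (3.000,4.645)–(2.000,4.498)
cell (3,1): code 0110 → (3.000,1.255)–(4.000,1.804)
cell (3,4): code 1001 → (4.000,4.066)–(3.000,4.645)
cell (4,1): code 0010 → (4.000,1.804)–(4.167,2.000)
cell (4,2): code 0011 → (4.167,2.000)–(4.434,3.000)
cell (4,3): code 0011 → (4.434,3.000)–(4.057,4.000)
cell (4,4): code 0001 → (4.057,4.000)–(4.000,4.066)
total: 12 segments, chained into 1 closed loop(s), length Σ = 10.496011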